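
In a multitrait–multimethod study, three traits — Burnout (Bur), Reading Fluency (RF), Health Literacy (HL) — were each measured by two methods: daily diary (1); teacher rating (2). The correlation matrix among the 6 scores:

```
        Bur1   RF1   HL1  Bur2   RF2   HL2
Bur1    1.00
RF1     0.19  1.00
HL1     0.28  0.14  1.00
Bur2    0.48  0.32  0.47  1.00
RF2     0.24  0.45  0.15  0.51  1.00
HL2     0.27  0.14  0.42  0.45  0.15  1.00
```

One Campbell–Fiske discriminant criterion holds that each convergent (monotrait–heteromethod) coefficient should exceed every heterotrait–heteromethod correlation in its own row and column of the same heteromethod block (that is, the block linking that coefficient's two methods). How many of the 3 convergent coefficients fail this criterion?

Checking each validity diagonal entry against its comparison values:
Bur (methods 1·2): 0.48 vs {0.24, 0.32, 0.27, 0.47} → pass.
RF (methods 1·2): 0.45 vs {0.32, 0.24, 0.14, 0.15} → pass.
HL (methods 1·2): 0.42 vs {0.47, 0.27, 0.15, 0.14} → fail.
1 of 3 fail.

1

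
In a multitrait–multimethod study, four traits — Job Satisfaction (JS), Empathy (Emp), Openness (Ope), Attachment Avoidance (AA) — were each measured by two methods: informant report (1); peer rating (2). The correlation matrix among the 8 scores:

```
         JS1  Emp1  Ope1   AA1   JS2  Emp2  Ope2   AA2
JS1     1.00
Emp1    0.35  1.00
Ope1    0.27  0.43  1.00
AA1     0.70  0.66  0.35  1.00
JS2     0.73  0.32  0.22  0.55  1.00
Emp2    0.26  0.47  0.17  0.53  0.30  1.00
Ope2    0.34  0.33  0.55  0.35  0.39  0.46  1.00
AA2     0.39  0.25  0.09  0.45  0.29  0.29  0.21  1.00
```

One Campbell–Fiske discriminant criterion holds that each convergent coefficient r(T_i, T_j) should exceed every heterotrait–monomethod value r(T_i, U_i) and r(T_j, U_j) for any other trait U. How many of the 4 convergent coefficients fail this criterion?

2

Convergent coefficients and their comparison sets:
JS (methods 1·2): 0.73 vs {0.35, 0.30, 0.27, 0.39, 0.70, 0.29} → pass.
Emp (methods 1·2): 0.47 vs {0.35, 0.30, 0.43, 0.46, 0.66, 0.29} → fail.
Ope (methods 1·2): 0.55 vs {0.27, 0.39, 0.43, 0.46, 0.35, 0.21} → pass.
AA (methods 1·2): 0.45 vs {0.70, 0.29, 0.66, 0.29, 0.35, 0.21} → fail.
2 of 4 fail.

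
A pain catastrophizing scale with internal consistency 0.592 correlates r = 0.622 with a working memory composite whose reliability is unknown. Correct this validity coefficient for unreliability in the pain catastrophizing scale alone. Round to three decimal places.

Single correction: r_c = r_obs / √r_xx = 0.622 / √0.592 = 0.622 / 0.7694 ≈ 0.808.

0.808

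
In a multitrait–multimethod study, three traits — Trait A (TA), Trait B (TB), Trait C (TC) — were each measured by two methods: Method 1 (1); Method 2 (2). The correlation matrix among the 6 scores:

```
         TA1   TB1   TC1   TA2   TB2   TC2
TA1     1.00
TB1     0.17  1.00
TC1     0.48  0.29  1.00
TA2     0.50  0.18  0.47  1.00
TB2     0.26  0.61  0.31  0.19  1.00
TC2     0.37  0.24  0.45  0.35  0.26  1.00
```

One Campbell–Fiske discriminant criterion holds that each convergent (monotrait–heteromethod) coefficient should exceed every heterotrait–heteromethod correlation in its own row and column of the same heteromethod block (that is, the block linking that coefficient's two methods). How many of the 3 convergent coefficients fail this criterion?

1

Convergent coefficients and their comparison sets:
TA (methods 1·2): 0.50 vs {0.26, 0.18, 0.37, 0.47} → pass.
TB (methods 1·2): 0.61 vs {0.18, 0.26, 0.24, 0.31} → pass.
TC (methods 1·2): 0.45 vs {0.47, 0.37, 0.31, 0.24} → fail.
1 of 3 fail.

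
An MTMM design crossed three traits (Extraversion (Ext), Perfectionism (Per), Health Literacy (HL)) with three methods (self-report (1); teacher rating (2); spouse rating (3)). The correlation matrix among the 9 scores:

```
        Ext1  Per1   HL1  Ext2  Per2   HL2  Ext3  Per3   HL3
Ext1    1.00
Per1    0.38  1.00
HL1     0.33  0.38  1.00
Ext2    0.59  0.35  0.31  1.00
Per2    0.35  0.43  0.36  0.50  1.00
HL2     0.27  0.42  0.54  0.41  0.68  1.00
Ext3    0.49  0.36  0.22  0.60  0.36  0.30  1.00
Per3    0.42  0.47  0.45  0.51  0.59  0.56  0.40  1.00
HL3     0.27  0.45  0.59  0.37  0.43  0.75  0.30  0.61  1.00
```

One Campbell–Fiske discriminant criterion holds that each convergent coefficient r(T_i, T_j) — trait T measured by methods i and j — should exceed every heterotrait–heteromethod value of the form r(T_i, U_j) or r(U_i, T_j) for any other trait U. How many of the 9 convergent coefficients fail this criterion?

0

Convergent coefficients and their comparison sets:
Ext (methods 1·2): 0.59 vs {0.35, 0.35, 0.27, 0.31} → pass.
Ext (methods 1·3): 0.49 vs {0.42, 0.36, 0.27, 0.22} → pass.
Ext (methods 2·3): 0.60 vs {0.51, 0.36, 0.37, 0.30} → pass.
Per (methods 1·2): 0.43 vs {0.35, 0.35, 0.42, 0.36} → pass.
Per (methods 1·3): 0.47 vs {0.36, 0.42, 0.45, 0.45} → pass.
Per (methods 2·3): 0.59 vs {0.36, 0.51, 0.43, 0.56} → pass.
HL (methods 1·2): 0.54 vs {0.31, 0.27, 0.36, 0.42} → pass.
HL (methods 1·3): 0.59 vs {0.22, 0.27, 0.45, 0.45} → pass.
HL (methods 2·3): 0.75 vs {0.30, 0.37, 0.56, 0.43} → pass.
0 of 9 fail.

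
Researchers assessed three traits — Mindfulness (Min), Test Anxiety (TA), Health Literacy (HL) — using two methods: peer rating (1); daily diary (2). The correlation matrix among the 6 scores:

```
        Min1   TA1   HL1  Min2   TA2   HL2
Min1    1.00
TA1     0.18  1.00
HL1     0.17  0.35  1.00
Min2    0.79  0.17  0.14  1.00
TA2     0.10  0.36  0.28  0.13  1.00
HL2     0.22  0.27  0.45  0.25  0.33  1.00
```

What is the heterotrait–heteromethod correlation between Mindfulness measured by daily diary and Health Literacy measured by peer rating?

0.14

Different traits and methods: r(Min2, HL1) = 0.14.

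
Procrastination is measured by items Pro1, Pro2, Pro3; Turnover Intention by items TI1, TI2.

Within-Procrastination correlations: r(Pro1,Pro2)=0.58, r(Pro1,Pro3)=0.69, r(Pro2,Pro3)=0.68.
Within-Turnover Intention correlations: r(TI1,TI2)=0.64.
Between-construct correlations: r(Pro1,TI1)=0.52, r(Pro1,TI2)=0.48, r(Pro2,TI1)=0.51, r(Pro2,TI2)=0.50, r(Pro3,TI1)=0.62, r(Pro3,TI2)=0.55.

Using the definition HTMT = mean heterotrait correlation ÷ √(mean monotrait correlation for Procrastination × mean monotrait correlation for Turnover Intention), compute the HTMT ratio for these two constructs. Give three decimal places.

0.822

Between-construct mean = 3.18/6 = 0.5300.
Mean within-Pro = 1.95/3 = 0.6500; mean within-TI = 0.64/1 = 0.6400.
Geometric mean = √(0.6500 × 0.6400) = 0.6450.
HTMT = 0.5300 / 0.6450 = 0.822.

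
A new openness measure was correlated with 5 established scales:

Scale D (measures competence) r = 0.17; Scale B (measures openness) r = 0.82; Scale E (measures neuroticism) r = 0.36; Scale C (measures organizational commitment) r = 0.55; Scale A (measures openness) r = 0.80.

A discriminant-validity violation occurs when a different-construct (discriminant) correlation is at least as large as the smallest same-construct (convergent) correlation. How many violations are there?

Convergent (same construct = openness): Scale B, Scale A.
Smallest convergent = 0.80. Discriminant values: 0.17, 0.36, 0.55; count ≥ 0.80 → 0.

0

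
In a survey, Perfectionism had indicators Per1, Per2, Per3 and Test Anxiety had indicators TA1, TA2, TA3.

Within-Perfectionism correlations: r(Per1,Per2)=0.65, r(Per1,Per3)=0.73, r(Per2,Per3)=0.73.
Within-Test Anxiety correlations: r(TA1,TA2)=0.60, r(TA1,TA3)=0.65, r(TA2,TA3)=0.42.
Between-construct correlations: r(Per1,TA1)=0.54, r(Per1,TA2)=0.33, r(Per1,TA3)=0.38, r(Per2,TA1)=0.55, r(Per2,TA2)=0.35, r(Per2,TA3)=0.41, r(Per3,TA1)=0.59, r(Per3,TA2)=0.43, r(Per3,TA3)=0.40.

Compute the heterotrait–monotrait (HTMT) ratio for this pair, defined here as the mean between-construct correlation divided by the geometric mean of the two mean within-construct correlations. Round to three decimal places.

0.707

Mean heterotrait r = 3.98/9 = 0.4422.
Mean within-Per = 2.11/3 = 0.7033; mean within-TA = 1.67/3 = 0.5567.
Geometric mean = √(0.7033 × 0.5567) = 0.6257.
HTMT = 0.4422 / 0.6257 = 0.707.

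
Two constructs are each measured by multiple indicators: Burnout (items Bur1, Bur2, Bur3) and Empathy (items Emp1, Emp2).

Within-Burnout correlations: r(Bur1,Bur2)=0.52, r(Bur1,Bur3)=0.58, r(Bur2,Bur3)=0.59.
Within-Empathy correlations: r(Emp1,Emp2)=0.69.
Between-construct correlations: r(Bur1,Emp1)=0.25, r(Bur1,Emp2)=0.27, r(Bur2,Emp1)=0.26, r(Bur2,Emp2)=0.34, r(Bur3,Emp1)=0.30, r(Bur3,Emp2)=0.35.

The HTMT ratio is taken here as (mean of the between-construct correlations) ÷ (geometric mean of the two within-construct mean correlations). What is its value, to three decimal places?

0.473

Mean between = 1.77/6 = 0.2950.
Mean within-Bur = 1.69/3 = 0.5633; mean within-Emp = 0.69/1 = 0.6900.
Geometric mean = √(0.5633 × 0.6900) = 0.6234.
HTMT = 0.2950 / 0.6234 = 0.473.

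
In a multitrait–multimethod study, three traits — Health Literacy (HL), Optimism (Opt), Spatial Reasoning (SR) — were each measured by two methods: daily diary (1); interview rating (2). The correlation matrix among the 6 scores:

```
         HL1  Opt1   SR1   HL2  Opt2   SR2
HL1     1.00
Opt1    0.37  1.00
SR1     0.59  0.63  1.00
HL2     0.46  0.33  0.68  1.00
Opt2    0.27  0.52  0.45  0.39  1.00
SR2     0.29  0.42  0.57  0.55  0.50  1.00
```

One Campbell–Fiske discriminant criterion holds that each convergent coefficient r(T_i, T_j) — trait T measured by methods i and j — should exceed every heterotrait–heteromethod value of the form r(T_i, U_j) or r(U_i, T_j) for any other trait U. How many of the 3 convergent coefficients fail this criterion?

2

Checking each validity diagonal entry against its comparison values:
HL (methods 1·2): 0.46 vs {0.27, 0.33, 0.29, 0.68} → fail.
Opt (methods 1·2): 0.52 vs {0.33, 0.27, 0.42, 0.45} → pass.
SR (methods 1·2): 0.57 vs {0.68, 0.29, 0.45, 0.42} → fail.
2 of 3 fail.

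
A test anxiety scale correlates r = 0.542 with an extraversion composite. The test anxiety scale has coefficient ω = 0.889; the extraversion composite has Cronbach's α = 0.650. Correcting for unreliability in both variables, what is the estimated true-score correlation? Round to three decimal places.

0.713

r_true = r_obs / √(r_xx · r_yy) = 0.542 / √(0.889 × 0.650) = 0.542 / √0.577850 = 0.542 / 0.7602 ≈ 0.713.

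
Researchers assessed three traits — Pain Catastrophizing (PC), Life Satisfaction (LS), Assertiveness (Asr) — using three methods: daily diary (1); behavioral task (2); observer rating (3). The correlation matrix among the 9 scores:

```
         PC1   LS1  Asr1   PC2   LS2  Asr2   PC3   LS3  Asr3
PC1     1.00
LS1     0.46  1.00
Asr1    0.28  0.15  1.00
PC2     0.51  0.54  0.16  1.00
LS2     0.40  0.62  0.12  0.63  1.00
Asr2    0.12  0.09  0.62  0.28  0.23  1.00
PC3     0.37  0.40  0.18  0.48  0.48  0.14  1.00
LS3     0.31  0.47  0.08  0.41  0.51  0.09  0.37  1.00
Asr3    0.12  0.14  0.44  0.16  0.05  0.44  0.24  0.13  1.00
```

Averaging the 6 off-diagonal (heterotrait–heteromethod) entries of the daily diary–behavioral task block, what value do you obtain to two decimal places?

0.24

HTHM values (method 1 × method 2): 0.40, 0.12, 0.54, 0.09, 0.16, 0.12; mean = 1.43/6 = 0.24.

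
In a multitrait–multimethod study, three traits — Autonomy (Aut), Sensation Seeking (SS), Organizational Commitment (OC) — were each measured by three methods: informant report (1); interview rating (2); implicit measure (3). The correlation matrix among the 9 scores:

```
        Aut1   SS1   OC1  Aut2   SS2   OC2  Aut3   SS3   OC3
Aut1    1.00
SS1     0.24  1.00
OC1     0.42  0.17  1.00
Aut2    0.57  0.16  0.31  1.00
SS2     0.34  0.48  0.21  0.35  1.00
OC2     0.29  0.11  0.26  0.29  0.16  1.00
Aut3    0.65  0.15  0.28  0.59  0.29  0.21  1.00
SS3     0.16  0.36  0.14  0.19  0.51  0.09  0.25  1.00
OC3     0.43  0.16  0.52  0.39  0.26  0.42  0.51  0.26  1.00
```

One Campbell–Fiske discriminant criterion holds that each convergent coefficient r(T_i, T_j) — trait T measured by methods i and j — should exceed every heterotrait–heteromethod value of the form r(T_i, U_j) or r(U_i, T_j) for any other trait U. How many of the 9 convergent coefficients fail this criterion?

Each convergent coefficient versus the relevant comparison correlations:
Aut (methods 1·2): 0.57 vs {0.34, 0.16, 0.29, 0.31} → pass.
Aut (methods 1·3): 0.65 vs {0.16, 0.15, 0.43, 0.28} → pass.
Aut (methods 2·3): 0.59 vs {0.19, 0.29, 0.39, 0.21} → pass.
SS (methods 1·2): 0.48 vs {0.16, 0.34, 0.11, 0.21} → pass.
SS (methods 1·3): 0.36 vs {0.15, 0.16, 0.16, 0.14} → pass.
SS (methods 2·3): 0.51 vs {0.29, 0.19, 0.26, 0.09} → pass.
OC (methods 1·2): 0.26 vs {0.31, 0.29, 0.21, 0.11} → fail.
OC (methods 1·3): 0.52 vs {0.28, 0.43, 0.14, 0.16} → pass.
OC (methods 2·3): 0.42 vs {0.21, 0.39, 0.09, 0.26} → pass.
1 of 9 fail.

1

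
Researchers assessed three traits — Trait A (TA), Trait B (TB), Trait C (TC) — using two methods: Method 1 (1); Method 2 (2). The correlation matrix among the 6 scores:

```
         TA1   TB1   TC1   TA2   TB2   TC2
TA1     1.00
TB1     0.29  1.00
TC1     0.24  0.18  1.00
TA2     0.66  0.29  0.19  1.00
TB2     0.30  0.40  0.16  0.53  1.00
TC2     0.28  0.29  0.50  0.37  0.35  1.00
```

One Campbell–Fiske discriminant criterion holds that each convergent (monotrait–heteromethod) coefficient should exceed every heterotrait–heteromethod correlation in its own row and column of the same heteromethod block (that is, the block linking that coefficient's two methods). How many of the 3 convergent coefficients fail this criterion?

0

Each convergent coefficient versus the relevant comparison correlations:
TA (methods 1·2): 0.66 vs {0.30, 0.29, 0.28, 0.19} → pass.
TB (methods 1·2): 0.40 vs {0.29, 0.30, 0.29, 0.16} → pass.
TC (methods 1·2): 0.50 vs {0.19, 0.28, 0.16, 0.29} → pass.
0 of 3 fail.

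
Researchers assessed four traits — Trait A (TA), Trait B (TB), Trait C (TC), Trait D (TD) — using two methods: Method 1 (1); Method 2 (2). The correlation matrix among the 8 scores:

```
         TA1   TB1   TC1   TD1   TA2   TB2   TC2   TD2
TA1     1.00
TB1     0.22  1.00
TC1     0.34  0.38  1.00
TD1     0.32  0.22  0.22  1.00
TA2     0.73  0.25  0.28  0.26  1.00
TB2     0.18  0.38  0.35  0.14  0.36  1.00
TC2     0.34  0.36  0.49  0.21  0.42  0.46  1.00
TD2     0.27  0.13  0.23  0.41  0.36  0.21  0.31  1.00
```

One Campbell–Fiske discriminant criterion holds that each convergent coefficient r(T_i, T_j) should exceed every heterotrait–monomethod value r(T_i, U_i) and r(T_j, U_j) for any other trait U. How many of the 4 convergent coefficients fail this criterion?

Each convergent coefficient versus the relevant comparison correlations:
TA (methods 1·2): 0.73 vs {0.22, 0.36, 0.34, 0.42, 0.32, 0.36} → pass.
TB (methods 1·2): 0.38 vs {0.22, 0.36, 0.38, 0.46, 0.22, 0.21} → fail.
TC (methods 1·2): 0.49 vs {0.34, 0.42, 0.38, 0.46, 0.22, 0.31} → pass.
TD (methods 1·2): 0.41 vs {0.32, 0.36, 0.22, 0.21, 0.22, 0.31} → pass.
1 of 4 fail.

1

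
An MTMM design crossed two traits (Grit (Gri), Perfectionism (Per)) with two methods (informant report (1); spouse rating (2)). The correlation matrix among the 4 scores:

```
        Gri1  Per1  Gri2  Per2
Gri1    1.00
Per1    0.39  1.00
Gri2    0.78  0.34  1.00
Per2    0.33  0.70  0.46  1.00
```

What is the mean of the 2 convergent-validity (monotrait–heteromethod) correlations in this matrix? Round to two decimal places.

0.74

Convergent values: 0.78, 0.70; mean = 1.48/2 = 0.74.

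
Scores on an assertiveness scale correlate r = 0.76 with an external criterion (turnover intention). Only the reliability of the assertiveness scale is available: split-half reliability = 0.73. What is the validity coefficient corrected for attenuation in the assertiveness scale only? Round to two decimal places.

0.89

Single correction: r_c = r_obs / √r_xx = 0.76 / √0.73 = 0.76 / 0.8544 ≈ 0.89.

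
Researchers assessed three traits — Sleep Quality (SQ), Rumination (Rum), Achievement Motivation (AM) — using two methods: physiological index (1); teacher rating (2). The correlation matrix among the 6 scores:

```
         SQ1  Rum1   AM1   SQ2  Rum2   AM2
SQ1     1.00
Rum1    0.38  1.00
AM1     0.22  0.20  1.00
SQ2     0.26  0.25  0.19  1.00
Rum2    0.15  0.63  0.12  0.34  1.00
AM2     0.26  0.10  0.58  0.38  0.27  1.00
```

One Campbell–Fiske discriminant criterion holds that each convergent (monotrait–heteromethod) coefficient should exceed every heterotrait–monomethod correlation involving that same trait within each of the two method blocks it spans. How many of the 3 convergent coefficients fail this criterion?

1

Convergent coefficients and their comparison sets:
SQ (methods 1·2): 0.26 vs {0.38, 0.34, 0.22, 0.38} → fail.
Rum (methods 1·2): 0.63 vs {0.38, 0.34, 0.20, 0.27} → pass.
AM (methods 1·2): 0.58 vs {0.22, 0.38, 0.20, 0.27} → pass.
1 of 3 fail.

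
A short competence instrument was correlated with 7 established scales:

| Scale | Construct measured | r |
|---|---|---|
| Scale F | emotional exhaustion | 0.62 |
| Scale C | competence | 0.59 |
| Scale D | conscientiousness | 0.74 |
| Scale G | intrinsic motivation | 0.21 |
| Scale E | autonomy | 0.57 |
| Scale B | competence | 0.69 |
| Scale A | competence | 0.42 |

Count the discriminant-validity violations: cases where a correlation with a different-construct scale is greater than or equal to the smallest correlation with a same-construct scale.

3

Convergent (same construct = competence): Scale C, Scale B, Scale A.
Smallest convergent = 0.42. Discriminant values: 0.62, 0.74, 0.21, 0.57; count ≥ 0.42 → 3.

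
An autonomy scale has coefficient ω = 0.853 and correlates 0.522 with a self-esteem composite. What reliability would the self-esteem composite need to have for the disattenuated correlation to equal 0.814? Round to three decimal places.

r_true = r_obs / √(r_xx · r_yy) ⇒ 0.814 = 0.522 / √(0.853 · r_yy).
√(0.853 · r_yy) = 0.522 / 0.814 = 0.6413; 0.853 · r_yy = 0.4113; r_yy = 0.4113 / 0.853 ≈ 0.482.

0.482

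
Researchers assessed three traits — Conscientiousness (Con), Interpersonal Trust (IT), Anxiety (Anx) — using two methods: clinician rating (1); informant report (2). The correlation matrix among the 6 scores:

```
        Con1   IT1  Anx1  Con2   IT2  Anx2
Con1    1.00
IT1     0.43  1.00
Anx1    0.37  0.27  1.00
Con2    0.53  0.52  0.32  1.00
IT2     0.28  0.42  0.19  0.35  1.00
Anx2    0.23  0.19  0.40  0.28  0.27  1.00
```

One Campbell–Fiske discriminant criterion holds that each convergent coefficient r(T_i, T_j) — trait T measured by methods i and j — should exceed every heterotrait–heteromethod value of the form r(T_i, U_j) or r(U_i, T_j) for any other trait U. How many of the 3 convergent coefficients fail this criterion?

Each convergent coefficient versus the relevant comparison correlations:
Con (methods 1·2): 0.53 vs {0.28, 0.52, 0.23, 0.32} → pass.
IT (methods 1·2): 0.42 vs {0.52, 0.28, 0.19, 0.19} → fail.
Anx (methods 1·2): 0.40 vs {0.32, 0.23, 0.19, 0.19} → pass.
1 of 3 fail.

1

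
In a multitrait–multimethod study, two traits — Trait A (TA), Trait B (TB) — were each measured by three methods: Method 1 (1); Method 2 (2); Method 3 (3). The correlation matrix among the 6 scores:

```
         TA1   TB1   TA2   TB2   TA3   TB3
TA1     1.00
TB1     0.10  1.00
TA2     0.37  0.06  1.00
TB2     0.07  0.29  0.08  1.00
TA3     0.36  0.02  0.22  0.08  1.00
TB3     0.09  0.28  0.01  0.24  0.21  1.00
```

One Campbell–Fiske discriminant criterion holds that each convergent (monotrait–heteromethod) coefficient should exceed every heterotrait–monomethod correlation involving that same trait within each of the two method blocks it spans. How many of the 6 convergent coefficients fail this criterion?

0

Each convergent coefficient versus the relevant comparison correlations:
TA (methods 1·2): 0.37 vs {0.10, 0.08} → pass.
TA (methods 1·3): 0.36 vs {0.10, 0.21} → pass.
TA (methods 2·3): 0.22 vs {0.08, 0.21} → pass.
TB (methods 1·2): 0.29 vs {0.10, 0.08} → pass.
TB (methods 1·3): 0.28 vs {0.10, 0.21} → pass.
TB (methods 2·3): 0.24 vs {0.08, 0.21} → pass.
0 of 6 fail.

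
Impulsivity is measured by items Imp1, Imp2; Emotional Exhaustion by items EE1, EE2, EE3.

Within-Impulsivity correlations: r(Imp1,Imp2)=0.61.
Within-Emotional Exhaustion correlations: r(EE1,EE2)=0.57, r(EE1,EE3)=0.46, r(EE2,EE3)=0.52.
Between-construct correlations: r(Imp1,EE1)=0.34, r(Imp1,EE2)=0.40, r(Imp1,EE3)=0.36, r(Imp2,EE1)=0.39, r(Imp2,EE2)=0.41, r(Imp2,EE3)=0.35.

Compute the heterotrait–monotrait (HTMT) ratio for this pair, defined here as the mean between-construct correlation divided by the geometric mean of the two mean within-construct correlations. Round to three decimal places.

Mean between = 2.25/6 = 0.3750.
Mean within-Imp = 0.61/1 = 0.6100; mean within-EE = 1.55/3 = 0.5167.
Geometric mean = √(0.6100 × 0.5167) = 0.5614.
HTMT = 0.3750 / 0.5614 = 0.668.

0.668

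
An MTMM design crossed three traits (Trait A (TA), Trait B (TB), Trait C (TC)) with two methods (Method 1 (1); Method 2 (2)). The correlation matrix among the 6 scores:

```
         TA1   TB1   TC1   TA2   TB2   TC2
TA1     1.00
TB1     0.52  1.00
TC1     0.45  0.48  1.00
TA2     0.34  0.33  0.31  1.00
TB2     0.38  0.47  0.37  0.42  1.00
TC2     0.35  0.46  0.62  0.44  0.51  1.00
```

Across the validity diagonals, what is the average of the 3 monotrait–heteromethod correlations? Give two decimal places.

Convergent values: 0.34, 0.47, 0.62; mean = 1.43/3 = 0.48.

0.48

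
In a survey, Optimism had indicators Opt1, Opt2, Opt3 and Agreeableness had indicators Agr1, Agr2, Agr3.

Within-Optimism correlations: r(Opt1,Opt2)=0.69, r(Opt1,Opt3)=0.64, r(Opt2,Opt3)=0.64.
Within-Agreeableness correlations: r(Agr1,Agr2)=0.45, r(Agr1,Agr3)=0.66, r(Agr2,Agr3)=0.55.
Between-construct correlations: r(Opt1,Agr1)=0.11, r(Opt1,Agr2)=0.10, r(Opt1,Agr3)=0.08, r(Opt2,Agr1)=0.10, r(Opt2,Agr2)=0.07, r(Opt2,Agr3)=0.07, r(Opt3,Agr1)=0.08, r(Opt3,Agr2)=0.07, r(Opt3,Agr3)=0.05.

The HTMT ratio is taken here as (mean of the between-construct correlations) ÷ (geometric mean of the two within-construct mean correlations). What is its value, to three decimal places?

0.135

Mean heterotrait r = 0.73/9 = 0.0811.
Mean within-Opt = 1.97/3 = 0.6567; mean within-Agr = 1.66/3 = 0.5533.
Geometric mean = √(0.6567 × 0.5533) = 0.6028.
HTMT = 0.0811 / 0.6028 = 0.135.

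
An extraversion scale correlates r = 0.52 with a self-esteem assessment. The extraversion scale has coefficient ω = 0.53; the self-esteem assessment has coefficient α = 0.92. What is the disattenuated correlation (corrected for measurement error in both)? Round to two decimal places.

r_true = r_obs / √(r_xx · r_yy) = 0.52 / √(0.53 × 0.92) = 0.52 / √0.4876 = 0.52 / 0.6983 ≈ 0.74.

0.74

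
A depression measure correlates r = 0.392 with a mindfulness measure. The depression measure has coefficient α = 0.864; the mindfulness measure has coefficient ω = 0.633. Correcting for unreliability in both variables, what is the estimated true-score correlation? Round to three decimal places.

r_true = r_obs / √(r_xx · r_yy) = 0.392 / √(0.864 × 0.633) = 0.392 / √0.546912 = 0.392 / 0.7395 ≈ 0.530.

0.530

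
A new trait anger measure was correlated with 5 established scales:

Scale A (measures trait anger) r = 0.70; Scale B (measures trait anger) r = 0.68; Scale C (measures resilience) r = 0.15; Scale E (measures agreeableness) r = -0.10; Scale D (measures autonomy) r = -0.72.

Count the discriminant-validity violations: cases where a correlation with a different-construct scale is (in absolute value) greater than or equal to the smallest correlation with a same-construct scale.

1

Convergent (same construct = trait anger): Scale A, Scale B.
Smallest convergent = 0.68. Discriminant |r|: 0.15, 0.10, 0.72; count ≥ 0.68 → 1.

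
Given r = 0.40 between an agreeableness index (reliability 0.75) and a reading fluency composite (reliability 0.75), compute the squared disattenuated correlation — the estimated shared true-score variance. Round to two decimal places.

0.28

Disattenuated r = 0.40 / √(0.75 × 0.75) = 0.40 / 0.7500 = 0.5333.
Shared true-score variance = 0.5333² = 0.2844 ≈ 0.28.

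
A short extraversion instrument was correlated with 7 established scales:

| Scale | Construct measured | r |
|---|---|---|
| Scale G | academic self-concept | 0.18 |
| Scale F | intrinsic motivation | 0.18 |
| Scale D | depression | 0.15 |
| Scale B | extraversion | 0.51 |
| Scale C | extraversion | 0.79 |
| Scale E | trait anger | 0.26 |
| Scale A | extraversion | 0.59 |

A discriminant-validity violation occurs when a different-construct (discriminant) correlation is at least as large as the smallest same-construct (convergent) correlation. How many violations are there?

0

Convergent (same construct = extraversion): Scale B, Scale C, Scale A.
Smallest convergent = 0.51. Discriminant values: 0.18, 0.18, 0.15, 0.26; count ≥ 0.51 → 0.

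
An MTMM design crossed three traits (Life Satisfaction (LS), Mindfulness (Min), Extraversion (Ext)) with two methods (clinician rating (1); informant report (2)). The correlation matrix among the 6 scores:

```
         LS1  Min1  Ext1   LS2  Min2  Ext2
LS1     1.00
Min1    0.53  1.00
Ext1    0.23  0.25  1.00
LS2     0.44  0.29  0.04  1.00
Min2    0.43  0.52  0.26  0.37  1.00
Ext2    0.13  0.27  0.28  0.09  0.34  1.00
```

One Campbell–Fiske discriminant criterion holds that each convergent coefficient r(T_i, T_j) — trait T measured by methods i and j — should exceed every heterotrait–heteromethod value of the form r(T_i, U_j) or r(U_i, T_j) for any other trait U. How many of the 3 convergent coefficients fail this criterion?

0

Convergent coefficients and their comparison sets:
LS (methods 1·2): 0.44 vs {0.43, 0.29, 0.13, 0.04} → pass.
Min (methods 1·2): 0.52 vs {0.29, 0.43, 0.27, 0.26} → pass.
Ext (methods 1·2): 0.28 vs {0.04, 0.13, 0.26, 0.27} → pass.
0 of 3 fail.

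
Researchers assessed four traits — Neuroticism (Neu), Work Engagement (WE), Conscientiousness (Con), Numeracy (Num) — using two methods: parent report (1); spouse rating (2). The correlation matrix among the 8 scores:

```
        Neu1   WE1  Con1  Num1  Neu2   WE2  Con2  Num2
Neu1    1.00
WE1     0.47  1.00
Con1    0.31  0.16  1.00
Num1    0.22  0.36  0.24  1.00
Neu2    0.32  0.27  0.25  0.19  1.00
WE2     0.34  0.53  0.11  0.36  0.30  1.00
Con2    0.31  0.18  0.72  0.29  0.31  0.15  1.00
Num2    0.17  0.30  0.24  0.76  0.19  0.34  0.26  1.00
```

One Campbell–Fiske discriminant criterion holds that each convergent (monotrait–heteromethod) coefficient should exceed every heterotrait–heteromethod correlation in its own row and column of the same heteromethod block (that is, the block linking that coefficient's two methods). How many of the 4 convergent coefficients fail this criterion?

Each convergent coefficient versus the relevant comparison correlations:
Neu (methods 1·2): 0.32 vs {0.34, 0.27, 0.31, 0.25, 0.17, 0.19} → fail.
WE (methods 1·2): 0.53 vs {0.27, 0.34, 0.18, 0.11, 0.30, 0.36} → pass.
Con (methods 1·2): 0.72 vs {0.25, 0.31, 0.11, 0.18, 0.24, 0.29} → pass.
Num (methods 1·2): 0.76 vs {0.19, 0.17, 0.36, 0.30, 0.29, 0.24} → pass.
1 of 4 fail.

1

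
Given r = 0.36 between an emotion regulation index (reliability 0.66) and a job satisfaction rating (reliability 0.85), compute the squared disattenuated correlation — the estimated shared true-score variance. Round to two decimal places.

Disattenuated r = 0.36 / √(0.66 × 0.85) = 0.36 / 0.7490 = 0.4806.
Shared true-score variance = 0.4806² = 0.2310 ≈ 0.23.

0.23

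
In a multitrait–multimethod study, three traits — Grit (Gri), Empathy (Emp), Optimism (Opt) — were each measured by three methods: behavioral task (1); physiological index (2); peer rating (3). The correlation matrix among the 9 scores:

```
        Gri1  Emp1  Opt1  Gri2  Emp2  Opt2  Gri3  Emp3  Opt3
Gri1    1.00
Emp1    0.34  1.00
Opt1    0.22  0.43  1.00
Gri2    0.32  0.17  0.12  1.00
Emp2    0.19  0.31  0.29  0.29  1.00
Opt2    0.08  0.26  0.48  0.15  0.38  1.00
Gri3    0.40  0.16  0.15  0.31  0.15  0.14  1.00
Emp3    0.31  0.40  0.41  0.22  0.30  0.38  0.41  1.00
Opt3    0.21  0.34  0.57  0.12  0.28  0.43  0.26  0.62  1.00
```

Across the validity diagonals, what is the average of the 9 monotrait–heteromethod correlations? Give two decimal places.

Convergent values: 0.32, 0.40, 0.31, 0.31, 0.40, 0.30, 0.48, 0.57, 0.43; mean = 3.52/9 = 0.39.

0.39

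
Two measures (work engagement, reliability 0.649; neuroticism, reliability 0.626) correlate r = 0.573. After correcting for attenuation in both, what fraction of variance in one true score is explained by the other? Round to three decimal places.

Disattenuated r = 0.573 / √(0.649 × 0.626) = 0.573 / 0.6374 = 0.8990.
Shared true-score variance = 0.8990² = 0.8082 ≈ 0.808.

0.808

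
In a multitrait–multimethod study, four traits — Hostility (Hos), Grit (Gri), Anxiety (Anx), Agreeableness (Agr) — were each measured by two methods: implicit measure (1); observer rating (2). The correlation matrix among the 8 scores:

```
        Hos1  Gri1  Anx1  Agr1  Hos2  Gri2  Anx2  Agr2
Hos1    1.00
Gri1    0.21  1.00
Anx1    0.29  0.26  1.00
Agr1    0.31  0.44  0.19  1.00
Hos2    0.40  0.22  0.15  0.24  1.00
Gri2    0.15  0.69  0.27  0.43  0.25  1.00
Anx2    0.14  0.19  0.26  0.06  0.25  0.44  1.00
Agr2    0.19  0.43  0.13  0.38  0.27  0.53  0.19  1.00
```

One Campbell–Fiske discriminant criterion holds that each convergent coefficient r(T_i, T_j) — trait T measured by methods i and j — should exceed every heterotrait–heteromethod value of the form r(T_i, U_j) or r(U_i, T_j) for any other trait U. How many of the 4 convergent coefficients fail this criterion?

Checking each validity diagonal entry against its comparison values:
Hos (methods 1·2): 0.40 vs {0.15, 0.22, 0.14, 0.15, 0.19, 0.24} → pass.
Gri (methods 1·2): 0.69 vs {0.22, 0.15, 0.19, 0.27, 0.43, 0.43} → pass.
Anx (methods 1·2): 0.26 vs {0.15, 0.14, 0.27, 0.19, 0.13, 0.06} → fail.
Agr (methods 1·2): 0.38 vs {0.24, 0.19, 0.43, 0.43, 0.06, 0.13} → fail.
2 of 4 fail.

2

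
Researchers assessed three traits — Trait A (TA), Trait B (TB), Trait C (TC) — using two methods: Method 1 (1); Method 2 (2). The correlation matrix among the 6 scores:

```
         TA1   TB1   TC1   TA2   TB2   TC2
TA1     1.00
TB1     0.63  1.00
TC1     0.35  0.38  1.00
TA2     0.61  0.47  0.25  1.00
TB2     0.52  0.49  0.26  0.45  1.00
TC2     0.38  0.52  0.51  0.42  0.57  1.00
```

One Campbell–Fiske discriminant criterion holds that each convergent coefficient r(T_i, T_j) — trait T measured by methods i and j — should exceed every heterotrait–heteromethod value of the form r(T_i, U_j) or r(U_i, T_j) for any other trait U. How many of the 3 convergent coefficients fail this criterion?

2

Checking each validity diagonal entry against its comparison values:
TA (methods 1·2): 0.61 vs {0.52, 0.47, 0.38, 0.25} → pass.
TB (methods 1·2): 0.49 vs {0.47, 0.52, 0.52, 0.26} → fail.
TC (methods 1·2): 0.51 vs {0.25, 0.38, 0.26, 0.52} → fail.
2 of 3 fail.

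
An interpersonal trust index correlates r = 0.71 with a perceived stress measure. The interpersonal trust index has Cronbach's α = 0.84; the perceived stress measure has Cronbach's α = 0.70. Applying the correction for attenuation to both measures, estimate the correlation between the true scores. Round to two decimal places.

r_true = r_obs / √(r_xx · r_yy) = 0.71 / √(0.84 × 0.70) = 0.71 / √0.5880 = 0.71 / 0.7668 ≈ 0.93.

0.93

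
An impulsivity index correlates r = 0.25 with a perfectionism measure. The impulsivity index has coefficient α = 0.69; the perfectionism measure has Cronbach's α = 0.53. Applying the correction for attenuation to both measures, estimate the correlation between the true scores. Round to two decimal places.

0.41

r_true = r_obs / √(r_xx · r_yy) = 0.25 / √(0.69 × 0.53) = 0.25 / √0.3657 = 0.25 / 0.6047 ≈ 0.41.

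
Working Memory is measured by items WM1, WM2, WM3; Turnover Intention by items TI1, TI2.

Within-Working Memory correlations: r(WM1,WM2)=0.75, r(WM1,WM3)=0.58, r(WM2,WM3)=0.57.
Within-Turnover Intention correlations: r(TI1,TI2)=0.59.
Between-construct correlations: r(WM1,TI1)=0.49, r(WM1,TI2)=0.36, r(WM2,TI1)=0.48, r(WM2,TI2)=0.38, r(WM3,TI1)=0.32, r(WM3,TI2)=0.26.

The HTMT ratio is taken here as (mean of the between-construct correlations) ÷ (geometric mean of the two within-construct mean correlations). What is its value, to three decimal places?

0.624

Mean heterotrait r = 2.29/6 = 0.3817.
Mean within-WM = 1.90/3 = 0.6333; mean within-TI = 0.59/1 = 0.5900.
Geometric mean = √(0.6333 × 0.5900) = 0.6113.
HTMT = 0.3817 / 0.6113 = 0.624.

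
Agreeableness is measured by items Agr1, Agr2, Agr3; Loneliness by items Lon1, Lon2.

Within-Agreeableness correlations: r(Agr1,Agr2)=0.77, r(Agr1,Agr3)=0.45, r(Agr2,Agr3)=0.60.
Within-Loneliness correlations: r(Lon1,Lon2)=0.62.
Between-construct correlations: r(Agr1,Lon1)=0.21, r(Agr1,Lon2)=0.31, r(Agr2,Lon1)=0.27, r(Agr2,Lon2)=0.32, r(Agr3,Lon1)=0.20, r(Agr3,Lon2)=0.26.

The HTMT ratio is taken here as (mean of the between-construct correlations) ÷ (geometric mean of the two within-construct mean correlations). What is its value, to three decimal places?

0.427

Mean between = 1.57/6 = 0.2617.
Mean within-Agr = 1.82/3 = 0.6067; mean within-Lon = 0.62/1 = 0.6200.
Geometric mean = √(0.6067 × 0.6200) = 0.6133.
HTMT = 0.2617 / 0.6133 = 0.427.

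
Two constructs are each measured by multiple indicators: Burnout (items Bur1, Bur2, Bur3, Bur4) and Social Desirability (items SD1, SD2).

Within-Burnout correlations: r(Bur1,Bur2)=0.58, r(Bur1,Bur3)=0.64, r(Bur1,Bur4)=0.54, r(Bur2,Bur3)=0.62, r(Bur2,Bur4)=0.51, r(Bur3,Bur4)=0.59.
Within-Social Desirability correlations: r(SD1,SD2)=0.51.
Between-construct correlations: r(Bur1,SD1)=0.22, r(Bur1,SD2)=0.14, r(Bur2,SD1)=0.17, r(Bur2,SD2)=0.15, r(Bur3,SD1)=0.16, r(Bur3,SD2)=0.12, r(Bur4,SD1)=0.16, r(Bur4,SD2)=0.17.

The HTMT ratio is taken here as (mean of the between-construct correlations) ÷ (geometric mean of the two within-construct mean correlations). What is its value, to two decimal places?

Mean between = 1.29/8 = 0.1613.
Mean within-Bur = 3.48/6 = 0.5800; mean within-SD = 0.51/1 = 0.5100.
Geometric mean = √(0.5800 × 0.5100) = 0.5439.
HTMT = 0.1613 / 0.5439 = 0.30.

0.30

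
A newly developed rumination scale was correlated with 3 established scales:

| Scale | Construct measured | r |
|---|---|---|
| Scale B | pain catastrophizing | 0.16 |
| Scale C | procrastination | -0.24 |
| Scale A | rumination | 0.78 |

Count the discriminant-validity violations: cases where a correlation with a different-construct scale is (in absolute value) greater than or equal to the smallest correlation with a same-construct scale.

0

Convergent (same construct = rumination): Scale A.
Smallest convergent = 0.78. Discriminant |r|: 0.16, 0.24; count ≥ 0.78 → 0.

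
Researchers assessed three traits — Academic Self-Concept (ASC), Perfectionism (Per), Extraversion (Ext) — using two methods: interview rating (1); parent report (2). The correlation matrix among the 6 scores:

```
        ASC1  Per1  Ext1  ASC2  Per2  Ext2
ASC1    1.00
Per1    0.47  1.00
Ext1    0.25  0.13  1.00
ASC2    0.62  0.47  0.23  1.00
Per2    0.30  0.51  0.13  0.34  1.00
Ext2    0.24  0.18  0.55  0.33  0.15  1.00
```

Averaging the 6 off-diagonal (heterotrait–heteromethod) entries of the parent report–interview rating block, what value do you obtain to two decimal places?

0.26

HTHM values (method 2 × method 1): 0.47, 0.23, 0.30, 0.13, 0.24, 0.18; mean = 1.55/6 = 0.26.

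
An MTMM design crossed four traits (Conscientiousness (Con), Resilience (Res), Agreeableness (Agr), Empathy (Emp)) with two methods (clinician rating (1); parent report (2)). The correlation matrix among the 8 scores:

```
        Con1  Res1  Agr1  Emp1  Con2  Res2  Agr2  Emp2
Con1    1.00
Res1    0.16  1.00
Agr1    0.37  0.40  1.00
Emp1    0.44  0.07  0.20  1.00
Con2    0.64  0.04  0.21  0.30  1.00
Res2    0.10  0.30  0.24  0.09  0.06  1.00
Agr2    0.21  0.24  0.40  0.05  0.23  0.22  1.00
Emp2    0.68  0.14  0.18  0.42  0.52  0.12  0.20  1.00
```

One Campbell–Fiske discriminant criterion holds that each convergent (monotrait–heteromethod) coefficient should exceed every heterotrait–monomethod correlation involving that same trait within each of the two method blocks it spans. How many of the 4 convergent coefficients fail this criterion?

3

Checking each validity diagonal entry against its comparison values:
Con (methods 1·2): 0.64 vs {0.16, 0.06, 0.37, 0.23, 0.44, 0.52} → pass.
Res (methods 1·2): 0.30 vs {0.16, 0.06, 0.40, 0.22, 0.07, 0.12} → fail.
Agr (methods 1·2): 0.40 vs {0.37, 0.23, 0.40, 0.22, 0.20, 0.20} → fail.
Emp (methods 1·2): 0.42 vs {0.44, 0.52, 0.07, 0.12, 0.20, 0.20} → fail.
3 of 4 fail.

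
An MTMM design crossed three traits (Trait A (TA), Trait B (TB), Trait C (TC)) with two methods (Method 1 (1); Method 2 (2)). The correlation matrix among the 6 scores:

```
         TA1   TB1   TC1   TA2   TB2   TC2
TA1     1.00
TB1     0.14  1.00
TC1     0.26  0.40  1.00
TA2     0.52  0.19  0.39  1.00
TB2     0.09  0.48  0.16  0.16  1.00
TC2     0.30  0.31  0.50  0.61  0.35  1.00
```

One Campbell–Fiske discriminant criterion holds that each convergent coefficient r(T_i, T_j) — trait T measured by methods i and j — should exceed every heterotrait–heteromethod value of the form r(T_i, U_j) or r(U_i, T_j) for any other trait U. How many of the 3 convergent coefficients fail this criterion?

Convergent coefficients and their comparison sets:
TA (methods 1·2): 0.52 vs {0.09, 0.19, 0.30, 0.39} → pass.
TB (methods 1·2): 0.48 vs {0.19, 0.09, 0.31, 0.16} → pass.
TC (methods 1·2): 0.50 vs {0.39, 0.30, 0.16, 0.31} → pass.
0 of 3 fail.

0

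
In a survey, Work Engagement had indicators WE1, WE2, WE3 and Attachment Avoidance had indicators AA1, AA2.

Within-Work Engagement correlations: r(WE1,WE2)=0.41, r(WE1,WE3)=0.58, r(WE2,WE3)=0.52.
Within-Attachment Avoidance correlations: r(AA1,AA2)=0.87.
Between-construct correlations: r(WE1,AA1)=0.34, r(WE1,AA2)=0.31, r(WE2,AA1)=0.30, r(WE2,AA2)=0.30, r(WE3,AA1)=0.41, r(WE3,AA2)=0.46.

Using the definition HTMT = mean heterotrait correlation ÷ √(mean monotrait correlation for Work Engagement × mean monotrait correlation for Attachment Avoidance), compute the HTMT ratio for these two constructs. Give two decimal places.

Between-construct mean = 2.12/6 = 0.3533.
Mean within-WE = 1.51/3 = 0.5033; mean within-AA = 0.87/1 = 0.8700.
Geometric mean = √(0.5033 × 0.8700) = 0.6617.
HTMT = 0.3533 / 0.6617 = 0.53.

0.53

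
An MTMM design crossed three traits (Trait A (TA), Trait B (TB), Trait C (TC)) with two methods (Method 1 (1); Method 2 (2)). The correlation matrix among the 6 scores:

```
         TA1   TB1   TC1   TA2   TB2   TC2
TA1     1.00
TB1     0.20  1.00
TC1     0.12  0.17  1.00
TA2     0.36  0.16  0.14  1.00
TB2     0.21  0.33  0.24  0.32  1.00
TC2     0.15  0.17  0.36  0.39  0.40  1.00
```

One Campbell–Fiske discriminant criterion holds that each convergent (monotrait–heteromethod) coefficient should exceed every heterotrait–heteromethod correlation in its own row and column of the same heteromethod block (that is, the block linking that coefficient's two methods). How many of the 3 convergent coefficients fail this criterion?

0

Each convergent coefficient versus the relevant comparison correlations:
TA (methods 1·2): 0.36 vs {0.21, 0.16, 0.15, 0.14} → pass.
TB (methods 1·2): 0.33 vs {0.16, 0.21, 0.17, 0.24} → pass.
TC (methods 1·2): 0.36 vs {0.14, 0.15, 0.24, 0.17} → pass.
0 of 3 fail.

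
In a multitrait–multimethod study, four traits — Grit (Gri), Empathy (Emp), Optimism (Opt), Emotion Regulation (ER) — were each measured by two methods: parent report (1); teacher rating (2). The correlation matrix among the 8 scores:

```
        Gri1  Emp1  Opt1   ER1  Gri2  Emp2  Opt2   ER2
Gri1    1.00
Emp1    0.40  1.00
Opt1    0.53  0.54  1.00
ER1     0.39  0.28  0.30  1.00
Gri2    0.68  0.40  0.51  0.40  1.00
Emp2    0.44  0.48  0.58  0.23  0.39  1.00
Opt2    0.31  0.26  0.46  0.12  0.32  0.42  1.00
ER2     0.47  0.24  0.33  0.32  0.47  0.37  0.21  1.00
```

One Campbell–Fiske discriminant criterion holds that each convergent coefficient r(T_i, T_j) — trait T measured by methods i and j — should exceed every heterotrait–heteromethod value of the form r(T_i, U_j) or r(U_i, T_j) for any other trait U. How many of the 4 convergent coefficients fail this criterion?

Checking each validity diagonal entry against its comparison values:
Gri (methods 1·2): 0.68 vs {0.44, 0.40, 0.31, 0.51, 0.47, 0.40} → pass.
Emp (methods 1·2): 0.48 vs {0.40, 0.44, 0.26, 0.58, 0.24, 0.23} → fail.
Opt (methods 1·2): 0.46 vs {0.51, 0.31, 0.58, 0.26, 0.33, 0.12} → fail.
ER (methods 1·2): 0.32 vs {0.40, 0.47, 0.23, 0.24, 0.12, 0.33} → fail.
3 of 4 fail.

3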